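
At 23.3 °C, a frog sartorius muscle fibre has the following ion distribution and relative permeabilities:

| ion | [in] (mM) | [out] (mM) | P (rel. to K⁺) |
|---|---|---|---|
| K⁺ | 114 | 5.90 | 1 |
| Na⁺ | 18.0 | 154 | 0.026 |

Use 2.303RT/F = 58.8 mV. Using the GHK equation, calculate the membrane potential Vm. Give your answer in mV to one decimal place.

-62.5 mV

Vm = 58.8 · log₁₀[(Σ P·[cation]ₒ + Σ P·[anion]ᵢ) / (Σ P·[cation]ᵢ + Σ P·[anion]ₒ)]
Numerator = 1×5.90 + 0.026×154 = 9.904
Denominator = 1×114 + 0.026×18.0 = 114.5
Vm = 58.8 · log₁₀(0.086522) = 58.8 × (-1.0629) = -62.50 mV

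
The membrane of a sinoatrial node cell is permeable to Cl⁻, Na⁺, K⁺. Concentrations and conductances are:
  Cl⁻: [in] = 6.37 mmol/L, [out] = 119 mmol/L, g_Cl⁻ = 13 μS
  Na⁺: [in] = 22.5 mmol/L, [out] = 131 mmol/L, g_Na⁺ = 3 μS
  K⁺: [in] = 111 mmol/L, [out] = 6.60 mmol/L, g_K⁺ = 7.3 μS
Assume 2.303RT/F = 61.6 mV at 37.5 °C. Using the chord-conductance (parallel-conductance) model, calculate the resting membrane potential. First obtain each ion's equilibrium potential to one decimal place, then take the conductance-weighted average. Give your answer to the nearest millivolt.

E_Cl⁻ = (61.6/-1)·log₁₀(119/6.37) = -78.3 mV
E_Na⁺ = (61.6/1)·log₁₀(131/22.5) = 47.1 mV
E_K⁺ = (61.6/1)·log₁₀(6.60/111) = -75.5 mV
Vm = (Σ gᵢEᵢ)/(Σ gᵢ) = (13·-78.3 + 3·47.1 + 7.3·-75.5) / (13 + 3 + 7.3)
= -1427.75 / 23.3 = -61.28 mV

-61 mV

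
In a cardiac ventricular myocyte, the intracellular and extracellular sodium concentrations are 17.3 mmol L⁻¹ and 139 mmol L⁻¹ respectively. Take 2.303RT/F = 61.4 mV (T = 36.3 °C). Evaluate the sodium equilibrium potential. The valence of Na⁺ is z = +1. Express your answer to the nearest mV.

56 mV

E = (61.4/z) · log₁₀([Na⁺]_out/[Na⁺]_in) with z = +1.
= (61.4/1) · log₁₀(139/17.3) = 61.40 · log₁₀(8.035)
= 61.40 · (0.9050) = 55.57 mV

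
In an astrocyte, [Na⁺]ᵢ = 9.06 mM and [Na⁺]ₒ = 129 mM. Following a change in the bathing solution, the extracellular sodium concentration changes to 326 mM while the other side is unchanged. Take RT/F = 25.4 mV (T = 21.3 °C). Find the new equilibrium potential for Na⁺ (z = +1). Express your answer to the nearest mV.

91 mV

After the shift: [Na⁺]_out = 326, [Na⁺]_in = 9.06 mM.
E_new = (25.4/1)·ln(326/9.06) = 25.40 · (3.5830) = 91.01 mV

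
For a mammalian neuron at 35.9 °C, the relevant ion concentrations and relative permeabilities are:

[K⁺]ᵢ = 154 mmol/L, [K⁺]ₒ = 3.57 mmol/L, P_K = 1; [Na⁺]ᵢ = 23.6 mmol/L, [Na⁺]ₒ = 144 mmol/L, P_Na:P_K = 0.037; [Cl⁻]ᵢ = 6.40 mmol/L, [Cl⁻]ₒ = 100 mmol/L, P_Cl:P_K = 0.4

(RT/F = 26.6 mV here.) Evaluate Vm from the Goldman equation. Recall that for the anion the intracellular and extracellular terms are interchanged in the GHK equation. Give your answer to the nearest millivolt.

-75 mV

Vm = 26.6 · ln[(Σ P·[cation]ₒ + Σ P·[anion]ᵢ) / (Σ P·[cation]ᵢ + Σ P·[anion]ₒ)]
Numerator = 1×3.57 + 0.037×144 + 0.4×6.40 = 11.46
Denominator = 1×154 + 0.037×23.6 + 0.4×100 = 194.9
Vm = 26.6 · ln(0.058797) = 26.6 × (-2.8337) = -75.38 mV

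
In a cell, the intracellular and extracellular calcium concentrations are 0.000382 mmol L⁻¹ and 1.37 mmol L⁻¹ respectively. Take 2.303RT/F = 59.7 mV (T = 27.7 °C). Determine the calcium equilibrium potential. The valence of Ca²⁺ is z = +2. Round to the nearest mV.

106 mV

E = (59.7/z) · log₁₀([Ca²⁺]_out/[Ca²⁺]_in) with z = +2.
= (59.7/2) · log₁₀(1.37/0.000382) = 29.85 · log₁₀(3586)
= 29.85 · (3.5547) = 106.11 mV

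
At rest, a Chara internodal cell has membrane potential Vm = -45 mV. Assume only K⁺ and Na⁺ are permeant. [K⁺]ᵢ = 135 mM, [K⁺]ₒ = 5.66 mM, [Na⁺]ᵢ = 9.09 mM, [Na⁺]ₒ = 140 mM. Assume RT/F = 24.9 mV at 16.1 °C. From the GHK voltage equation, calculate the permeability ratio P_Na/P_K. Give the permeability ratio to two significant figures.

Let α = P_Na/P_K. GHK: Vm = 24.9·ln[(Kₒ + α·Naₒ)/(Kᵢ + α·Naᵢ)].
e^(Vm/24.9) = e^(-45.0/24.9) = 0.16411
So 0.16411·(Kᵢ + α·Naᵢ) = Kₒ + α·Naₒ → α = (0.16411·135.0 − 5.66) / (140.0 − 0.16411·9.09)
α = (22.15 − 5.66) / (140.0 − 1.492) = 16.49/138.5 = 0.1191

0.12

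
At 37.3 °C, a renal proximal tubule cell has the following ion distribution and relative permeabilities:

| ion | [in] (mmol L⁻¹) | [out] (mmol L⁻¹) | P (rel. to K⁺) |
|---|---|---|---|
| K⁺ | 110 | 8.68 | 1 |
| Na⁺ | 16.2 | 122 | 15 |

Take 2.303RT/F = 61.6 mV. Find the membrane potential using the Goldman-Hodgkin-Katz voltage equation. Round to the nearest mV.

Vm = 61.6 · log₁₀[(Σ P·[cation]ₒ + Σ P·[anion]ᵢ) / (Σ P·[cation]ᵢ + Σ P·[anion]ₒ)]
Numerator = 1×8.68 + 15×122 = 1839
Denominator = 1×110 + 15×16.2 = 353
Vm = 61.6 · log₁₀(5.2087) = 61.6 × (0.7167) = 44.15 mV

44 mV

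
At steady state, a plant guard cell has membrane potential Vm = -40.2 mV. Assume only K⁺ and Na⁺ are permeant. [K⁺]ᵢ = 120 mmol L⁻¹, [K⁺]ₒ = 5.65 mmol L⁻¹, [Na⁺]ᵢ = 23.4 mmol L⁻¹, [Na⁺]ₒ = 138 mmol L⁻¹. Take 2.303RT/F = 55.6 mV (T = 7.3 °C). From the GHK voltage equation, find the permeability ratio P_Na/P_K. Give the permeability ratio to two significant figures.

Let α = P_Na/P_K. GHK: Vm = 55.6·log₁₀[(Kₒ + α·Naₒ)/(Kᵢ + α·Naᵢ)].
10^(Vm/55.6) = 10^(-40.2/55.6) = 0.18922
So 0.18922·(Kᵢ + α·Naᵢ) = Kₒ + α·Naₒ → α = (0.18922·120.0 − 5.65) / (138.0 − 0.18922·23.4)
α = (22.71 − 5.65) / (138.0 − 4.428) = 17.06/133.6 = 0.1277

0.13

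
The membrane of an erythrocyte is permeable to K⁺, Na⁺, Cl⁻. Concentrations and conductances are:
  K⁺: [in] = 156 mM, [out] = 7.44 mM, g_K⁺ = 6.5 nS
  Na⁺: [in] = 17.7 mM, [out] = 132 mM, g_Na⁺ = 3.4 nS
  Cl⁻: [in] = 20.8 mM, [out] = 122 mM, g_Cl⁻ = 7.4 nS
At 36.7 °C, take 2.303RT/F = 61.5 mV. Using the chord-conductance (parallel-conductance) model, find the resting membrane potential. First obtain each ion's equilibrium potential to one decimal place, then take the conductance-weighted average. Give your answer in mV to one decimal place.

E_K⁺ = (61.5/1)·log₁₀(7.44/156) = -81.3 mV
E_Na⁺ = (61.5/1)·log₁₀(132/17.7) = 53.7 mV
E_Cl⁻ = (61.5/-1)·log₁₀(122/20.8) = -47.3 mV
Vm = (Σ gᵢEᵢ)/(Σ gᵢ) = (6.5·-81.3 + 3.4·53.7 + 7.4·-47.3) / (6.5 + 3.4 + 7.4)
= -695.89 / 17.3 = -40.22 mV

-40.2 mV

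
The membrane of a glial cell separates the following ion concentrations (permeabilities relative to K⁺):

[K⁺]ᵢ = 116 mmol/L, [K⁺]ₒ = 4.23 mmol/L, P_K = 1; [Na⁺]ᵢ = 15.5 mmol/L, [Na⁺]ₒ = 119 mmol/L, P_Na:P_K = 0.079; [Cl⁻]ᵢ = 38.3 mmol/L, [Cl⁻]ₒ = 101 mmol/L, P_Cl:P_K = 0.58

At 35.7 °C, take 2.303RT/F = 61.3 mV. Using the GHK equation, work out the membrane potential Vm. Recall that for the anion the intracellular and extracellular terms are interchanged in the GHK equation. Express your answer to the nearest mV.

Vm = 61.3 · log₁₀[(Σ P·[cation]ₒ + Σ P·[anion]ᵢ) / (Σ P·[cation]ᵢ + Σ P·[anion]ₒ)]
Numerator = 1×4.23 + 0.079×119 + 0.58×38.3 = 35.84
Denominator = 1×116 + 0.079×15.5 + 0.58×101 = 175.8
Vm = 61.3 · log₁₀(0.20389) = 61.3 × (-0.6906) = -42.33 mV

-42 mV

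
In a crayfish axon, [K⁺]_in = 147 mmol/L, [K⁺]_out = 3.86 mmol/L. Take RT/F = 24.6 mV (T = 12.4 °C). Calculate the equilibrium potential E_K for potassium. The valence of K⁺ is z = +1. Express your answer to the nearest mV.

-90 mV

E = (24.6/z) · ln([K⁺]_out/[K⁺]_in) with z = +1.
= (24.6/1) · ln(3.86/147) = 24.60 · ln(0.02626)
= 24.60 · (-3.6398) = -89.54 mV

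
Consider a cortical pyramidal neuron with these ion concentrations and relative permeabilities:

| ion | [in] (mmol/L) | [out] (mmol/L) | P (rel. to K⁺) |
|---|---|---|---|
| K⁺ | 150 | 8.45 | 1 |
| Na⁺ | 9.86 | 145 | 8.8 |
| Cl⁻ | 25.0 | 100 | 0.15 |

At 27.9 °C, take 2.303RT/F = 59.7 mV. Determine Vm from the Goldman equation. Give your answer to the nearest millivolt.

42 mV

Vm = 59.7 · log₁₀[(Σ P·[cation]ₒ + Σ P·[anion]ᵢ) / (Σ P·[cation]ᵢ + Σ P·[anion]ₒ)]
Numerator = 1×8.45 + 8.8×145 + 0.15×25.0 = 1288
Denominator = 1×150 + 8.8×9.86 + 0.15×100 = 251.8
Vm = 59.7 · log₁₀(5.1166) = 59.7 × (0.7090) = 42.33 mV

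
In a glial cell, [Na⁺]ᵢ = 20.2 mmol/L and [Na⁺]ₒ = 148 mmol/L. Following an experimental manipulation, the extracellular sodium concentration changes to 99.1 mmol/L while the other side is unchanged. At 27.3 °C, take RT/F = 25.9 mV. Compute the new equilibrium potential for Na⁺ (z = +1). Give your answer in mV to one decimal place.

41.2 mV

After the shift: [Na⁺]_out = 99.1, [Na⁺]_in = 20.2 mmol/L.
E_new = (25.9/1)·ln(99.1/20.2) = 25.90 · (1.5904) = 41.19 mV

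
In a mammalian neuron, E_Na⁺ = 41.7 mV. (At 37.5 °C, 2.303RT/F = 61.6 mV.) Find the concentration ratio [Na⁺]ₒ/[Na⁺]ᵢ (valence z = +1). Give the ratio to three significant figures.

log₁₀([out]/[in]) = E·z/(61.6) = 41.7 × 1 / 61.6 = 0.6769
[out]/[in] = 10^(0.6769) = 4.753

4.75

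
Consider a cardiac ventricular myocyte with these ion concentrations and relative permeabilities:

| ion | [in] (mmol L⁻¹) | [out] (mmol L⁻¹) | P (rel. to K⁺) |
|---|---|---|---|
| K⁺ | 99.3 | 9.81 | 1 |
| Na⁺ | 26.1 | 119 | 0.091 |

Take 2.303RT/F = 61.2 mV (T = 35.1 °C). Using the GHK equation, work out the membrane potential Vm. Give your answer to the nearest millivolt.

-42 mV

Vm = 61.2 · log₁₀[(Σ P·[cation]ₒ + Σ P·[anion]ᵢ) / (Σ P·[cation]ᵢ + Σ P·[anion]ₒ)]
Numerator = 1×9.81 + 0.091×119 = 20.64
Denominator = 1×99.3 + 0.091×26.1 = 101.7
Vm = 61.2 · log₁₀(0.20299) = 61.2 × (-0.6925) = -42.38 mV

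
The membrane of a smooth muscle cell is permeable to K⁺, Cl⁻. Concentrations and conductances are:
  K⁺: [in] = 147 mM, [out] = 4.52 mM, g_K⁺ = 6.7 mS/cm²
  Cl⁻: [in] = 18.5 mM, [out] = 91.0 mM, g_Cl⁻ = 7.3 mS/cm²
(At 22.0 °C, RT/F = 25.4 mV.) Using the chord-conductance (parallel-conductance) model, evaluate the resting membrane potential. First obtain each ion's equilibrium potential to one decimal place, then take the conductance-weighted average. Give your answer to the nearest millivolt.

E_K⁺ = (25.4/1)·ln(4.52/147) = -88.4 mV
E_Cl⁻ = (25.4/-1)·ln(91.0/18.5) = -40.5 mV
Vm = (Σ gᵢEᵢ)/(Σ gᵢ) = (6.7·-88.4 + 7.3·-40.5) / (6.7 + 7.3)
= -887.93 / 14 = -63.42 mV

-63 mV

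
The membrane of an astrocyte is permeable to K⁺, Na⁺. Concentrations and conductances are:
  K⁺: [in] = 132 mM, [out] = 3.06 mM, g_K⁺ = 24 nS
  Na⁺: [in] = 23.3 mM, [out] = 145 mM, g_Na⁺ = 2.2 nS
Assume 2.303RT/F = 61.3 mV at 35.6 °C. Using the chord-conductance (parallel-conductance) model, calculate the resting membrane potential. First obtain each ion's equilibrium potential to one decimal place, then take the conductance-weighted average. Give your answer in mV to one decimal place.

-87.7 mV

E_K⁺ = (61.3/1)·log₁₀(3.06/132) = -100.2 mV
E_Na⁺ = (61.3/1)·log₁₀(145/23.3) = 48.7 mV
Vm = (Σ gᵢEᵢ)/(Σ gᵢ) = (24·-100.2 + 2.2·48.7) / (24 + 2.2)
= -2297.66 / 26.2 = -87.70 mV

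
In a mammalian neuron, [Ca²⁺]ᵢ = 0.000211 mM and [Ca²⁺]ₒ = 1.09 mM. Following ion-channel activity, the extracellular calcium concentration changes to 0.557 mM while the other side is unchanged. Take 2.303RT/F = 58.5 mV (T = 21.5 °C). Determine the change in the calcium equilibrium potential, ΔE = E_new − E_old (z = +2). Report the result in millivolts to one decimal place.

-8.5 mV

E_old = (58.5/2)·log₁₀(1.09/0.000211) = 108.61 mV
E_new = (58.5/2)·log₁₀(0.557/0.000211) = 100.08 mV
ΔE = 100.08 − (108.61) = -8.53 mV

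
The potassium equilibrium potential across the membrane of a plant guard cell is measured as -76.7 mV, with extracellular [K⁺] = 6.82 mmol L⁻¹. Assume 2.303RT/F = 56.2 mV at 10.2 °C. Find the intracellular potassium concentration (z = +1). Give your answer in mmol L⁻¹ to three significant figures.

Nernst: E = (56.2/1) · log₁₀([out]/[in]), so log₁₀([out]/[in]) = -76.7 × 1 / 56.2 = -1.3648.
[out]/[in] = 10^(-1.3648) = 0.04317.
[in] = 6.82 / 0.04317 = 158 mmol L⁻¹.

158 mmol L⁻¹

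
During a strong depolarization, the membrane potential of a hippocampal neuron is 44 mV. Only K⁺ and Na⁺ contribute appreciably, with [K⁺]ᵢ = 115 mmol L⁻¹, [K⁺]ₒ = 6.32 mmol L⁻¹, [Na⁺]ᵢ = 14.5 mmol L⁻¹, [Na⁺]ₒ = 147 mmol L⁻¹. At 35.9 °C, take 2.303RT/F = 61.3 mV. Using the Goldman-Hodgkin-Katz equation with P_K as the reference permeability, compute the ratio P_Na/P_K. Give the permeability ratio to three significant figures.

8.33

Let α = P_Na/P_K. GHK: Vm = 61.3·log₁₀[(Kₒ + α·Naₒ)/(Kᵢ + α·Naᵢ)].
10^(Vm/61.3) = 10^(44.0/61.3) = 5.2213
So 5.2213·(Kᵢ + α·Naᵢ) = Kₒ + α·Naₒ → α = (5.2213·115.0 − 6.32) / (147.0 − 5.2213·14.5)
α = (600.5 − 6.32) / (147.0 − 75.71) = 594.1/71.29 = 8.334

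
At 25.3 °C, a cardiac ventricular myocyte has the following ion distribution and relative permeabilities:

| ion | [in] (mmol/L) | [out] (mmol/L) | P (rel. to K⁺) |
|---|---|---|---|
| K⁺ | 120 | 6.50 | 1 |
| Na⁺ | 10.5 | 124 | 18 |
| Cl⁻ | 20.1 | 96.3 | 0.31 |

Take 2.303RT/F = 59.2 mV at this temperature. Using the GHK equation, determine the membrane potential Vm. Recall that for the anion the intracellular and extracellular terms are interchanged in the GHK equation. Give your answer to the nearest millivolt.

Vm = 59.2 · log₁₀[(Σ P·[cation]ₒ + Σ P·[anion]ᵢ) / (Σ P·[cation]ᵢ + Σ P·[anion]ₒ)]
Numerator = 1×6.50 + 18×124 + 0.31×20.1 = 2245
Denominator = 1×120 + 18×10.5 + 0.31×96.3 = 338.9
Vm = 59.2 · log₁₀(6.6245) = 59.2 × (0.8212) = 48.61 mV

49 mV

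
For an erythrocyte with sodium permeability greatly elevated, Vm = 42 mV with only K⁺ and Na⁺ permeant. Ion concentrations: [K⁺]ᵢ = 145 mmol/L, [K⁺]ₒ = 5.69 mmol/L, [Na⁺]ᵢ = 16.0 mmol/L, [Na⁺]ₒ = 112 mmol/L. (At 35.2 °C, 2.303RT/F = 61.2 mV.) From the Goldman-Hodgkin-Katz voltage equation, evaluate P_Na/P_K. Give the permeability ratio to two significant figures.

Let α = P_Na/P_K. GHK: Vm = 61.2·log₁₀[(Kₒ + α·Naₒ)/(Kᵢ + α·Naᵢ)].
10^(Vm/61.2) = 10^(42.0/61.2) = 4.856
So 4.856·(Kᵢ + α·Naᵢ) = Kₒ + α·Naₒ → α = (4.856·145.0 − 5.69) / (112.0 − 4.856·16.0)
α = (704.1 − 5.69) / (112.0 − 77.7) = 698.4/34.3 = 20.36

20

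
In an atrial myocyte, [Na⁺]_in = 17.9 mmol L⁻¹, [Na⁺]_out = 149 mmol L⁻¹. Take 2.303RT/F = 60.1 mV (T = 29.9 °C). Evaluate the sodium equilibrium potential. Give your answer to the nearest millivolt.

55 mV

E = (60.1/z) · log₁₀([Na⁺]_out/[Na⁺]_in) with z = +1.
= (60.1/1) · log₁₀(149/17.9) = 60.10 · log₁₀(8.324)
= 60.10 · (0.9203) = 55.31 mV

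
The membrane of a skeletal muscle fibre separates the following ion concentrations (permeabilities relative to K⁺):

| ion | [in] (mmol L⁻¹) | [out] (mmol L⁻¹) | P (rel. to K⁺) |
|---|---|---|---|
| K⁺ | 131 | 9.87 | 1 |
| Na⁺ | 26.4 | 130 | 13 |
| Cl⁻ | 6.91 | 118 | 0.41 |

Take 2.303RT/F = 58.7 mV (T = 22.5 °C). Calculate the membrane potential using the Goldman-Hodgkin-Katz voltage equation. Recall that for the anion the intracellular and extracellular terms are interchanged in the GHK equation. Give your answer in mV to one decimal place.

30.1 mV

Vm = 58.7 · log₁₀[(Σ P·[cation]ₒ + Σ P·[anion]ᵢ) / (Σ P·[cation]ᵢ + Σ P·[anion]ₒ)]
Numerator = 1×9.87 + 13×130 + 0.41×6.91 = 1703
Denominator = 1×131 + 13×26.4 + 0.41×118 = 522.6
Vm = 58.7 · log₁₀(3.2583) = 58.7 × (0.5130) = 30.11 mV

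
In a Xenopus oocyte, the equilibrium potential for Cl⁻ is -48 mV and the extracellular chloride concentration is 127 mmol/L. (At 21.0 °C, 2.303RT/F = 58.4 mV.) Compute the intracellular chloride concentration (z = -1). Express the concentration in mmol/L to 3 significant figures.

Nernst: E = (58.4/-1) · log₁₀([out]/[in]), so log₁₀([out]/[in]) = -48.0 × -1 / 58.4 = 0.8219.
[out]/[in] = 10^(0.8219) = 6.636.
[in] = 127 / 6.636 = 19.14 mmol/L.

19.1 mmol/L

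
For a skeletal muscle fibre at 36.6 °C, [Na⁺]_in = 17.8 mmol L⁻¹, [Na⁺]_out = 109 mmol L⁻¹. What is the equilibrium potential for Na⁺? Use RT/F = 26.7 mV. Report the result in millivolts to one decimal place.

E = (26.7/z) · ln([Na⁺]_out/[Na⁺]_in) with z = +1.
= (26.7/1) · ln(109/17.8) = 26.70 · ln(6.124)
= 26.70 · (1.8121) = 48.38 mV

48.4 mV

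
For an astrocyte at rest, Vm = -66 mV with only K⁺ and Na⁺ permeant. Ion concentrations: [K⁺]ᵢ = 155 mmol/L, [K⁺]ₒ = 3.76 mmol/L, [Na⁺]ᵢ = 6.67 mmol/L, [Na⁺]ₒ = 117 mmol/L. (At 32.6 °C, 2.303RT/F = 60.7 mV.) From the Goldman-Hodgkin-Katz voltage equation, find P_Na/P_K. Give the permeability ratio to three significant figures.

0.0766

Let α = P_Na/P_K. GHK: Vm = 60.7·log₁₀[(Kₒ + α·Naₒ)/(Kᵢ + α·Naᵢ)].
10^(Vm/60.7) = 10^(-66.0/60.7) = 0.081787
So 0.081787·(Kᵢ + α·Naᵢ) = Kₒ + α·Naₒ → α = (0.081787·155.0 − 3.76) / (117.0 − 0.081787·6.67)
α = (12.68 − 3.76) / (117.0 − 0.5455) = 8.917/116.5 = 0.07657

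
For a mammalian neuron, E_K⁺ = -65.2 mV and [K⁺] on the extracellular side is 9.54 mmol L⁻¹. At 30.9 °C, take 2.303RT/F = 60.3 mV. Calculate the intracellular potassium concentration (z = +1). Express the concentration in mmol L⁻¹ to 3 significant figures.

Nernst: E = (60.3/1) · log₁₀([out]/[in]), so log₁₀([out]/[in]) = -65.2 × 1 / 60.3 = -1.0813.
[out]/[in] = 10^(-1.0813) = 0.08294.
[in] = 9.54 / 0.08294 = 115 mmol L⁻¹.

115 mmol L⁻¹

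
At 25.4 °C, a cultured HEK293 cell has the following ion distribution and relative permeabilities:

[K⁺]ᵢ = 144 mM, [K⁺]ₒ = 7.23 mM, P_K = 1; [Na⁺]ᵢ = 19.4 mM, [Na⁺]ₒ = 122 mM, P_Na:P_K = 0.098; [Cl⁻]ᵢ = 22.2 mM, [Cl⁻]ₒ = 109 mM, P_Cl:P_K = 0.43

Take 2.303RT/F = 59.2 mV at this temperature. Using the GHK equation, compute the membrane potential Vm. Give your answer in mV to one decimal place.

-48.9 mV

Vm = 59.2 · log₁₀[(Σ P·[cation]ₒ + Σ P·[anion]ᵢ) / (Σ P·[cation]ᵢ + Σ P·[anion]ₒ)]
Numerator = 1×7.23 + 0.098×122 + 0.43×22.2 = 28.73
Denominator = 1×144 + 0.098×19.4 + 0.43×109 = 192.8
Vm = 59.2 · log₁₀(0.14905) = 59.2 × (-0.8267) = -48.94 mV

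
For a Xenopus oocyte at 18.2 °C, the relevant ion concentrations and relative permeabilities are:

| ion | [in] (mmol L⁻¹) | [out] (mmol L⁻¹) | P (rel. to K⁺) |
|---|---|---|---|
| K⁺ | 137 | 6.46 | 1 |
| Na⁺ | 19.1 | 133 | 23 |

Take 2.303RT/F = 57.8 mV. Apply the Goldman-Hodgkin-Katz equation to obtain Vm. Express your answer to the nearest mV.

Vm = 57.8 · log₁₀[(Σ P·[cation]ₒ + Σ P·[anion]ᵢ) / (Σ P·[cation]ᵢ + Σ P·[anion]ₒ)]
Numerator = 1×6.46 + 23×133 = 3065
Denominator = 1×137 + 23×19.1 = 576.3
Vm = 57.8 · log₁₀(5.3192) = 57.8 × (0.7258) = 41.95 mV

42 mV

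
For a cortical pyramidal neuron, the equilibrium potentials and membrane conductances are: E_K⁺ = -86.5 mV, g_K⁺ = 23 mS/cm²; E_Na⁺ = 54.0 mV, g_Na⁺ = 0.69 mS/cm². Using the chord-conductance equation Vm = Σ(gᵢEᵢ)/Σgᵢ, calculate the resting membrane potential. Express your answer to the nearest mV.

-82 mV

Σ gᵢEᵢ = 23·(-86.5) + 0.69·(54.0) = -1952.24
Σ gᵢ = 23 + 0.69 = 23.69
Vm = -1952.24 / 23.69 = -82.41 mV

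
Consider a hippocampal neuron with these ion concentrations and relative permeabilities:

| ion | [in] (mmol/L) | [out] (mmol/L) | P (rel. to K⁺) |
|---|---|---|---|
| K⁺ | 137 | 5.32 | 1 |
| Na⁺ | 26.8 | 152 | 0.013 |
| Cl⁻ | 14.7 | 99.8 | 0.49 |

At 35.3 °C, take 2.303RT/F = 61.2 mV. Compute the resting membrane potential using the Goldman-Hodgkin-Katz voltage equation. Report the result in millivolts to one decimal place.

-67.9 mV

Vm = 61.2 · log₁₀[(Σ P·[cation]ₒ + Σ P·[anion]ᵢ) / (Σ P·[cation]ᵢ + Σ P·[anion]ₒ)]
Numerator = 1×5.32 + 0.013×152 + 0.49×14.7 = 14.5
Denominator = 1×137 + 0.013×26.8 + 0.49×99.8 = 186.3
Vm = 61.2 · log₁₀(0.077847) = 61.2 × (-1.1088) = -67.86 mV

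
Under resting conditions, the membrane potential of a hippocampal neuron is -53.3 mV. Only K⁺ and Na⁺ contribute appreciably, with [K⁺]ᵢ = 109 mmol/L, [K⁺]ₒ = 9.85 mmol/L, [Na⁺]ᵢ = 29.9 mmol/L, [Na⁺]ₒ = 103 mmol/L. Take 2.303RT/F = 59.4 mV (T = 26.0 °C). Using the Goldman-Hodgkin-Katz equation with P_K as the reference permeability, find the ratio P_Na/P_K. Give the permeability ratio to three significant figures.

0.0399

Let α = P_Na/P_K. GHK: Vm = 59.4·log₁₀[(Kₒ + α·Naₒ)/(Kᵢ + α·Naᵢ)].
10^(Vm/59.4) = 10^(-53.3/59.4) = 0.12668
So 0.12668·(Kᵢ + α·Naᵢ) = Kₒ + α·Naₒ → α = (0.12668·109.0 − 9.85) / (103.0 − 0.12668·29.9)
α = (13.81 − 9.85) / (103.0 − 3.788) = 3.958/99.21 = 0.03989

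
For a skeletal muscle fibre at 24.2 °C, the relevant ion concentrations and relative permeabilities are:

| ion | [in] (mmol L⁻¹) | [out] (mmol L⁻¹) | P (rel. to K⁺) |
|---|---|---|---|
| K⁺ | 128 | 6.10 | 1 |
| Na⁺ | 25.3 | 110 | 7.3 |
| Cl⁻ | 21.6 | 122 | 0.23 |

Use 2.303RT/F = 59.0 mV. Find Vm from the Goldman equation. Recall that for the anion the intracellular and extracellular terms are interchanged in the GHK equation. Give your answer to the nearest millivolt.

22 mV

Vm = 59.0 · log₁₀[(Σ P·[cation]ₒ + Σ P·[anion]ᵢ) / (Σ P·[cation]ᵢ + Σ P·[anion]ₒ)]
Numerator = 1×6.10 + 7.3×110 + 0.23×21.6 = 814.1
Denominator = 1×128 + 7.3×25.3 + 0.23×122 = 340.8
Vm = 59.0 · log₁₀(2.389) = 59.0 × (0.3782) = 22.32 mV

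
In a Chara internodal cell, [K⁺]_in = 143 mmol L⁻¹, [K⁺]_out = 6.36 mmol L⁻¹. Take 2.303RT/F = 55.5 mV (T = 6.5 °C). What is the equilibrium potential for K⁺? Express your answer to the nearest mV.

-75 mV

E = (55.5/z) · log₁₀([K⁺]_out/[K⁺]_in) with z = +1.
= (55.5/1) · log₁₀(6.36/143) = 55.50 · log₁₀(0.04448)
= 55.50 · (-1.3519) = -75.03 mV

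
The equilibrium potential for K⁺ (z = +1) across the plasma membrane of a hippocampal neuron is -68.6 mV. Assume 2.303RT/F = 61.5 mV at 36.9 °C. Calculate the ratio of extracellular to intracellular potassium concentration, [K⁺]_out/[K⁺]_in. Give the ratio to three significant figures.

0.0767

log₁₀([out]/[in]) = E·z/(61.5) = -68.6 × 1 / 61.5 = -1.1154
[out]/[in] = 10^(-1.1154) = 0.07666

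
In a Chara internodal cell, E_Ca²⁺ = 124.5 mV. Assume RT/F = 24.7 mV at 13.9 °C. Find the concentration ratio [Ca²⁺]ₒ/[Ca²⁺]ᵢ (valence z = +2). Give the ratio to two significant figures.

ln([out]/[in]) = E·z/(24.7) = 124.5 × 2 / 24.7 = 10.0810
[out]/[in] = e^(10.0810) = 2.388e+04

24000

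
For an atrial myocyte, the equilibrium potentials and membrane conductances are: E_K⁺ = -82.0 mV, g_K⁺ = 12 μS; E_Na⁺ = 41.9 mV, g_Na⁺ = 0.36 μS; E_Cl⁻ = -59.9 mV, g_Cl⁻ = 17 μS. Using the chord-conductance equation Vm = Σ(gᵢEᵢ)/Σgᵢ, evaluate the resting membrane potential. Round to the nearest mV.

Σ gᵢEᵢ = 12·(-82.0) + 0.36·(41.9) + 17·(-59.9) = -1987.22
Σ gᵢ = 12 + 0.36 + 17 = 29.36
Vm = -1987.22 / 29.36 = -67.68 mV

-68 mV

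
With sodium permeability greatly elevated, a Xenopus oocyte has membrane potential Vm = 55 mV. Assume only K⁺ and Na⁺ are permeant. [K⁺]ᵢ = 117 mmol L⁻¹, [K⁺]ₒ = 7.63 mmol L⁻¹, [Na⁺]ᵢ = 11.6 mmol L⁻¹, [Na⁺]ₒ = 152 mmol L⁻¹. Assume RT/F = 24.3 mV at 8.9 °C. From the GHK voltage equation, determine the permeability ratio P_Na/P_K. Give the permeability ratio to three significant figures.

27.6

Let α = P_Na/P_K. GHK: Vm = 24.3·ln[(Kₒ + α·Naₒ)/(Kᵢ + α·Naᵢ)].
e^(Vm/24.3) = e^(55.0/24.3) = 9.6155
So 9.6155·(Kᵢ + α·Naᵢ) = Kₒ + α·Naₒ → α = (9.6155·117.0 − 7.63) / (152.0 − 9.6155·11.6)
α = (1125 − 7.63) / (152.0 − 111.5) = 1117/40.46 = 27.62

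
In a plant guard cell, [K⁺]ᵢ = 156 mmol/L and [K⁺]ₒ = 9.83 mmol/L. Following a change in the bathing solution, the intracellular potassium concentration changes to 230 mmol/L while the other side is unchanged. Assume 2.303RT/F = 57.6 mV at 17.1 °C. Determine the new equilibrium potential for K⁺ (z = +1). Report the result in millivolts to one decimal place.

After the shift: [K⁺]_out = 9.83, [K⁺]_in = 230 mmol/L.
E_new = (57.6/1)·log₁₀(9.83/230) = 57.60 · (-1.3692) = -78.86 mV

-78.9 mV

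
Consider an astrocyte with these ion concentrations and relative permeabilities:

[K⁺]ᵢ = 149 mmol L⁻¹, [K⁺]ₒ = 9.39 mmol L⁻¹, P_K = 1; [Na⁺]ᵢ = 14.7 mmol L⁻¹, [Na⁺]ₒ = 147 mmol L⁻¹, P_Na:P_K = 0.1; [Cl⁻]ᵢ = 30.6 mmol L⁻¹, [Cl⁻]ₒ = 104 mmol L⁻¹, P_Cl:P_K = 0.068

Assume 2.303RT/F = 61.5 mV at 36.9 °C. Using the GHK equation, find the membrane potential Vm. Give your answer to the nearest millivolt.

Vm = 61.5 · log₁₀[(Σ P·[cation]ₒ + Σ P·[anion]ᵢ) / (Σ P·[cation]ᵢ + Σ P·[anion]ₒ)]
Numerator = 1×9.39 + 0.1×147 + 0.068×30.6 = 26.17
Denominator = 1×149 + 0.1×14.7 + 0.068×104 = 157.5
Vm = 61.5 · log₁₀(0.16612) = 61.5 × (-0.7796) = -47.94 mV

-48 mV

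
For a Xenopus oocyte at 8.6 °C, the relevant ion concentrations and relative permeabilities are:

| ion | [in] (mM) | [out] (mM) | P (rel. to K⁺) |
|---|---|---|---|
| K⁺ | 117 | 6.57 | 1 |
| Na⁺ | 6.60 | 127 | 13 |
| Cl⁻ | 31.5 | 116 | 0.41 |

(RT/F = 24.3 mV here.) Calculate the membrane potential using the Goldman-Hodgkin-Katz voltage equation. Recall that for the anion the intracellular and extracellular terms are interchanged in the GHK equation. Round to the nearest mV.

Vm = 24.3 · ln[(Σ P·[cation]ₒ + Σ P·[anion]ᵢ) / (Σ P·[cation]ᵢ + Σ P·[anion]ₒ)]
Numerator = 1×6.57 + 13×127 + 0.41×31.5 = 1670
Denominator = 1×117 + 13×6.60 + 0.41×116 = 250.4
Vm = 24.3 · ln(6.6723) = 24.3 × (1.8980) = 46.12 mV

46 mV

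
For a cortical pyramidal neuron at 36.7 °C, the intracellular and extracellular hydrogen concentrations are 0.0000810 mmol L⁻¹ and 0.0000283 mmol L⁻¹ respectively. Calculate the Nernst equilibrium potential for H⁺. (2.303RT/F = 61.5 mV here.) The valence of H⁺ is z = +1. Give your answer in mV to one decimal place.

-28.1 mV

E = (61.5/z) · log₁₀([H⁺]_out/[H⁺]_in) with z = +1.
= (61.5/1) · log₁₀(0.0000283/0.0000810) = 61.50 · log₁₀(0.3494)
= 61.50 · (-0.4567) = -28.09 mV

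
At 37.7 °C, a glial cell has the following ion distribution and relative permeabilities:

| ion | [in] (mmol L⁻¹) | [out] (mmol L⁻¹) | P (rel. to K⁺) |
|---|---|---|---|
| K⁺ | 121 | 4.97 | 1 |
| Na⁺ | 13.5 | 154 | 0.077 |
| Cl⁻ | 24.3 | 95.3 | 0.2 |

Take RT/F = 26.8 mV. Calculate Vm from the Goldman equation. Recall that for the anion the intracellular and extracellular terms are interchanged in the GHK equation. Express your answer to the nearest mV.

-50 mV

Vm = 26.8 · ln[(Σ P·[cation]ₒ + Σ P·[anion]ᵢ) / (Σ P·[cation]ᵢ + Σ P·[anion]ₒ)]
Numerator = 1×4.97 + 0.077×154 + 0.2×24.3 = 21.69
Denominator = 1×121 + 0.077×13.5 + 0.2×95.3 = 141.1
Vm = 26.8 · ln(0.15371) = 26.8 × (-1.8727) = -50.19 mV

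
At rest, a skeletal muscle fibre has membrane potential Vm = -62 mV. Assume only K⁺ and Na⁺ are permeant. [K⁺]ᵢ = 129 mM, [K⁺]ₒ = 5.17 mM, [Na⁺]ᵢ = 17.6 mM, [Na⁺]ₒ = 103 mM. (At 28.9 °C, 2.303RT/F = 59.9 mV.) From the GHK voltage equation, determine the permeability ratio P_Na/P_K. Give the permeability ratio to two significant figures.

Let α = P_Na/P_K. GHK: Vm = 59.9·log₁₀[(Kₒ + α·Naₒ)/(Kᵢ + α·Naᵢ)].
10^(Vm/59.9) = 10^(-62.0/59.9) = 0.092245
So 0.092245·(Kᵢ + α·Naᵢ) = Kₒ + α·Naₒ → α = (0.092245·129.0 − 5.17) / (103.0 − 0.092245·17.6)
α = (11.9 − 5.17) / (103.0 − 1.624) = 6.73/101.4 = 0.06638

0.066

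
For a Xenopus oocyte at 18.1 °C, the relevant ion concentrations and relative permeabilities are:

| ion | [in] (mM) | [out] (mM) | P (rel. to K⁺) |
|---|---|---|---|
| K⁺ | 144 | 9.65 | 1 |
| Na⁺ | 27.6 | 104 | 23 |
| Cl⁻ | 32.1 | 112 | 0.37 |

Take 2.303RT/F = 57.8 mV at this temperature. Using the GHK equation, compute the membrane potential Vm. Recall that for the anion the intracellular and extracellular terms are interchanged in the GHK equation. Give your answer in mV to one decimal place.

27.1 mV

Vm = 57.8 · log₁₀[(Σ P·[cation]ₒ + Σ P·[anion]ᵢ) / (Σ P·[cation]ᵢ + Σ P·[anion]ₒ)]
Numerator = 1×9.65 + 23×104 + 0.37×32.1 = 2414
Denominator = 1×144 + 23×27.6 + 0.37×112 = 820.2
Vm = 57.8 · log₁₀(2.9425) = 57.8 × (0.4687) = 27.09 mV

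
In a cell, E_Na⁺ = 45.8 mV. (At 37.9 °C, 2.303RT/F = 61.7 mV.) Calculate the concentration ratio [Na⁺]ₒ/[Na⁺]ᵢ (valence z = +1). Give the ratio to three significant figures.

log₁₀([out]/[in]) = E·z/(61.7) = 45.8 × 1 / 61.7 = 0.7423
[out]/[in] = 10^(0.7423) = 5.525

5.52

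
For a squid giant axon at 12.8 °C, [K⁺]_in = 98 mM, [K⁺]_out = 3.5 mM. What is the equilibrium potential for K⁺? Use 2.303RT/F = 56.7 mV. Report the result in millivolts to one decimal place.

-82.1 mV

E = (56.7/z) · log₁₀([K⁺]_out/[K⁺]_in) with z = +1.
= (56.7/1) · log₁₀(3.5/98) = 56.70 · log₁₀(0.03571)
= 56.70 · (-1.4472) = -82.05 mV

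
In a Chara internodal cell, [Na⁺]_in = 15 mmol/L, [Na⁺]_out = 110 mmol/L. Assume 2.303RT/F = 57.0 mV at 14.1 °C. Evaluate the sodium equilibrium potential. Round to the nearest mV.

E = (57.0/z) · log₁₀([Na⁺]_out/[Na⁺]_in) with z = +1.
= (57.0/1) · log₁₀(110/15) = 57.00 · log₁₀(7.333)
= 57.00 · (0.8653) = 49.32 mV

49 mV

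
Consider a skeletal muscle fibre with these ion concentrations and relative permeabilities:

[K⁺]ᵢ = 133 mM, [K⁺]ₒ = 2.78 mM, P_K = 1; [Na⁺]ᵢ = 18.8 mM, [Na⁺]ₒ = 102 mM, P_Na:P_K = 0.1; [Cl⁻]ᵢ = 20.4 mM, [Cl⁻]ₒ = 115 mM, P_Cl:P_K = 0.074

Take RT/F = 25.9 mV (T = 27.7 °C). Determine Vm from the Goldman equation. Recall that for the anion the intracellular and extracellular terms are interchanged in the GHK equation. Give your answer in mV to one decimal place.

Vm = 25.9 · ln[(Σ P·[cation]ₒ + Σ P·[anion]ᵢ) / (Σ P·[cation]ᵢ + Σ P·[anion]ₒ)]
Numerator = 1×2.78 + 0.1×102 + 0.074×20.4 = 14.49
Denominator = 1×133 + 0.1×18.8 + 0.074×115 = 143.4
Vm = 25.9 · ln(0.10105) = 25.9 × (-2.2921) = -59.37 mV

-59.4 mV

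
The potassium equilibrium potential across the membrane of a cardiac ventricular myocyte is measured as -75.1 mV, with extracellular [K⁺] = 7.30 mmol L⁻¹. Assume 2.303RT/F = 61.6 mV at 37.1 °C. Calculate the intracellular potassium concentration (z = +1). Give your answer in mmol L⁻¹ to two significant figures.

Nernst: E = (61.6/1) · log₁₀([out]/[in]), so log₁₀([out]/[in]) = -75.1 × 1 / 61.6 = -1.2192.
[out]/[in] = 10^(-1.2192) = 0.06037.
[in] = 7.30 / 0.06037 = 120.9 mmol L⁻¹.

120 mmol L⁻¹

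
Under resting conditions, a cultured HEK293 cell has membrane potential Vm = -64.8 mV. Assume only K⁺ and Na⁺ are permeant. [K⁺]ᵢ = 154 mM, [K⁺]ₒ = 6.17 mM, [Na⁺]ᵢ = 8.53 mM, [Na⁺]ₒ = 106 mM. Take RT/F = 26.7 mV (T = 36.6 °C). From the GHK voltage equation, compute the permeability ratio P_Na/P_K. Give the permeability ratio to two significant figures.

Let α = P_Na/P_K. GHK: Vm = 26.7·ln[(Kₒ + α·Naₒ)/(Kᵢ + α·Naᵢ)].
e^(Vm/26.7) = e^(-64.8/26.7) = 0.088304
So 0.088304·(Kᵢ + α·Naᵢ) = Kₒ + α·Naₒ → α = (0.088304·154.0 − 6.17) / (106.0 − 0.088304·8.53)
α = (13.6 − 6.17) / (106.0 − 0.7532) = 7.429/105.2 = 0.07059

0.071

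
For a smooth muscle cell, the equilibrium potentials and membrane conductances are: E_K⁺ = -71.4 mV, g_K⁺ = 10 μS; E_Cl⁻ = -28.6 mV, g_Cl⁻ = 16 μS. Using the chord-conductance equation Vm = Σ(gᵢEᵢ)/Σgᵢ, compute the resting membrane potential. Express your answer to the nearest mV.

-45 mV

Σ gᵢEᵢ = 10·(-71.4) + 16·(-28.6) = -1171.60
Σ gᵢ = 10 + 16 = 26
Vm = -1171.60 / 26 = -45.06 mV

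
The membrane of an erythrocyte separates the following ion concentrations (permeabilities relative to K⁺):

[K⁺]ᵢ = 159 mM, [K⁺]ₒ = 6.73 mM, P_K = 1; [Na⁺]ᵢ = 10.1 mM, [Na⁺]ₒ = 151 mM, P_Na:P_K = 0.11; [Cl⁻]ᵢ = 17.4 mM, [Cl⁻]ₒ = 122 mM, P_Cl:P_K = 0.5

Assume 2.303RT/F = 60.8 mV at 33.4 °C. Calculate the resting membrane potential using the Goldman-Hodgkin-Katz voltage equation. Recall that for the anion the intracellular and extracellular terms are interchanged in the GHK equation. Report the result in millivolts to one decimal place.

Vm = 60.8 · log₁₀[(Σ P·[cation]ₒ + Σ P·[anion]ᵢ) / (Σ P·[cation]ᵢ + Σ P·[anion]ₒ)]
Numerator = 1×6.73 + 0.11×151 + 0.5×17.4 = 32.04
Denominator = 1×159 + 0.11×10.1 + 0.5×122 = 221.1
Vm = 60.8 · log₁₀(0.1449) = 60.8 × (-0.8389) = -51.01 mV

-51.0 mV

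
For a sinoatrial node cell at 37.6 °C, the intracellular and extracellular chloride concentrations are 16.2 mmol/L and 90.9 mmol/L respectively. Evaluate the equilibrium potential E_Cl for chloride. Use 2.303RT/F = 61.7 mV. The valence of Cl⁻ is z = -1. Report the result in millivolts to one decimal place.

E = (61.7/z) · log₁₀([Cl⁻]_out/[Cl⁻]_in) with z = -1.
For an anion, dividing by z = -1 reverses the sign.
= (61.7/-1) · log₁₀(90.9/16.2) = -61.70 · log₁₀(5.611)
= -61.70 · (0.7490) = -46.22 mV

-46.2 mV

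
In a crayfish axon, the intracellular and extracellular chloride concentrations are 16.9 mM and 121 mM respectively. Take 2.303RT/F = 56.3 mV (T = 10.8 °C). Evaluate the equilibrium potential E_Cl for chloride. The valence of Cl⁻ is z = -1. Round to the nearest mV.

-48 mV

E = (56.3/z) · log₁₀([Cl⁻]_out/[Cl⁻]_in) with z = -1.
For an anion, dividing by z = -1 reverses the sign.
= (56.3/-1) · log₁₀(121/16.9) = -56.30 · log₁₀(7.16)
= -56.30 · (0.8549) = -48.13 mV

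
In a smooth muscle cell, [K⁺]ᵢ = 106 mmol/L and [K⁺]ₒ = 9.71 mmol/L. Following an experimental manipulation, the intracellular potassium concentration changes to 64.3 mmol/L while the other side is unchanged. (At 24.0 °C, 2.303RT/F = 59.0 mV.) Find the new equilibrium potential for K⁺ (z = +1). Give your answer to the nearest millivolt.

After the shift: [K⁺]_out = 9.71, [K⁺]_in = 64.3 mmol/L.
E_new = (59.0/1)·log₁₀(9.71/64.3) = 59.00 · (-0.8210) = -48.44 mV

-48 mV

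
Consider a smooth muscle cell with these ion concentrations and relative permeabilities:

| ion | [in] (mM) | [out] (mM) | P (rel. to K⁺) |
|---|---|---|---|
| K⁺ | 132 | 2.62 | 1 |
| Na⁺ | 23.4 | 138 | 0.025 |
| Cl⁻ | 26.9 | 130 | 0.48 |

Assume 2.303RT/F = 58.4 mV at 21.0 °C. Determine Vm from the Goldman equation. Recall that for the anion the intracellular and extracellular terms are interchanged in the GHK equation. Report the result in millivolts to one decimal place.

Vm = 58.4 · log₁₀[(Σ P·[cation]ₒ + Σ P·[anion]ᵢ) / (Σ P·[cation]ᵢ + Σ P·[anion]ₒ)]
Numerator = 1×2.62 + 0.025×138 + 0.48×26.9 = 18.98
Denominator = 1×132 + 0.025×23.4 + 0.48×130 = 195
Vm = 58.4 · log₁₀(0.097351) = 58.4 × (-1.0117) = -59.08 mV

-59.1 mV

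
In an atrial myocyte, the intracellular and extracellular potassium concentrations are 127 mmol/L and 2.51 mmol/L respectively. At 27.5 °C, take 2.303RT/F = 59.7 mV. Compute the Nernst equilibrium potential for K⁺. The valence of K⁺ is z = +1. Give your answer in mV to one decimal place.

E = (59.7/z) · log₁₀([K⁺]_out/[K⁺]_in) with z = +1.
= (59.7/1) · log₁₀(2.51/127) = 59.70 · log₁₀(0.01976)
= 59.70 · (-1.7041) = -101.74 mV

-101.7 mV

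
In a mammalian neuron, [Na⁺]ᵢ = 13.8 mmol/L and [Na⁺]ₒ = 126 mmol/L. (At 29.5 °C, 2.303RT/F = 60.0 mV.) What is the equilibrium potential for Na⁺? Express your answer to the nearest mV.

58 mV

E = (60.0/z) · log₁₀([Na⁺]_out/[Na⁺]_in) with z = +1.
= (60.0/1) · log₁₀(126/13.8) = 60.00 · log₁₀(9.13)
= 60.00 · (0.9605) = 57.63 mV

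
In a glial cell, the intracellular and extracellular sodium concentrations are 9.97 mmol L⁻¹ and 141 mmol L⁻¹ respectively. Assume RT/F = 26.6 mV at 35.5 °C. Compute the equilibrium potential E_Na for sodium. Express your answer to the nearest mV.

70 mV

E = (26.6/z) · ln([Na⁺]_out/[Na⁺]_in) with z = +1.
= (26.6/1) · ln(141/9.97) = 26.60 · ln(14.14)
= 26.60 · (2.6492) = 70.47 mV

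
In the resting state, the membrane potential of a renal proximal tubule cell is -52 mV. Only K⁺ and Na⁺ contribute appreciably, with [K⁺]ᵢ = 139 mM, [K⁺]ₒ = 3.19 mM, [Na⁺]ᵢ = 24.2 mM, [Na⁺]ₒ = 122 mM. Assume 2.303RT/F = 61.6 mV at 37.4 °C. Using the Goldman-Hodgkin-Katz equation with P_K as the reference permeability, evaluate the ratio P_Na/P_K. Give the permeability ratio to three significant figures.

Let α = P_Na/P_K. GHK: Vm = 61.6·log₁₀[(Kₒ + α·Naₒ)/(Kᵢ + α·Naᵢ)].
10^(Vm/61.6) = 10^(-52.0/61.6) = 0.14317
So 0.14317·(Kᵢ + α·Naᵢ) = Kₒ + α·Naₒ → α = (0.14317·139.0 − 3.19) / (122.0 − 0.14317·24.2)
α = (19.9 − 3.19) / (122.0 − 3.465) = 16.71/118.5 = 0.141

0.141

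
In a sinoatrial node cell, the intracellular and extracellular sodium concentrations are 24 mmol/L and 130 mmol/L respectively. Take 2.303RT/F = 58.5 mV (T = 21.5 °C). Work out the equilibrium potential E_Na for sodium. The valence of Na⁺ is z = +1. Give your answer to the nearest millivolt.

43 mV

E = (58.5/z) · log₁₀([Na⁺]_out/[Na⁺]_in) with z = +1.
= (58.5/1) · log₁₀(130/24) = 58.50 · log₁₀(5.417)
= 58.50 · (0.7337) = 42.92 mV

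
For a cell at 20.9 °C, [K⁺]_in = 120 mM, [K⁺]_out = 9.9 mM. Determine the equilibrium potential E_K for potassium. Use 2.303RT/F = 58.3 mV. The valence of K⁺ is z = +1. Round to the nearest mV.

E = (58.3/z) · log₁₀([K⁺]_out/[K⁺]_in) with z = +1.
= (58.3/1) · log₁₀(9.9/120) = 58.30 · log₁₀(0.0825)
= 58.30 · (-1.0835) = -63.17 mV

-63 mV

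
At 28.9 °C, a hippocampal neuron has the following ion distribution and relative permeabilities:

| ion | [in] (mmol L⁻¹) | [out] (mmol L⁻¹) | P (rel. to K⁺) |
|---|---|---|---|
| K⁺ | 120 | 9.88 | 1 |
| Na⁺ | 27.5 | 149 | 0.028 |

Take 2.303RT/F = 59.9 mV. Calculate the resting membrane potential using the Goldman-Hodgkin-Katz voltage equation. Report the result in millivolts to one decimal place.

-56.0 mV

Vm = 59.9 · log₁₀[(Σ P·[cation]ₒ + Σ P·[anion]ᵢ) / (Σ P·[cation]ᵢ + Σ P·[anion]ₒ)]
Numerator = 1×9.88 + 0.028×149 = 14.05
Denominator = 1×120 + 0.028×27.5 = 120.8
Vm = 59.9 · log₁₀(0.11635) = 59.9 × (-0.9342) = -55.96 mV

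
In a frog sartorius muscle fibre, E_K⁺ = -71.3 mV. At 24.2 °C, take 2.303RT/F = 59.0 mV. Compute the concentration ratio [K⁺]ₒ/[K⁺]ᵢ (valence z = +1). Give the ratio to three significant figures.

0.0619

log₁₀([out]/[in]) = E·z/(59.0) = -71.3 × 1 / 59.0 = -1.2085
[out]/[in] = 10^(-1.2085) = 0.06188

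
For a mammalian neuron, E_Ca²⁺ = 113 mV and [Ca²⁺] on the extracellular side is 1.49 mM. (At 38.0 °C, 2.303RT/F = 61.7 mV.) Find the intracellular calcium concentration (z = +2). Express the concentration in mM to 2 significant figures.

Nernst: E = (61.7/2) · log₁₀([out]/[in]), so log₁₀([out]/[in]) = 113.0 × 2 / 61.7 = 3.6629.
[out]/[in] = 10^(3.6629) = 4601.
[in] = 1.49 / 4601 = 0.0003238 mM.

0.00032 mM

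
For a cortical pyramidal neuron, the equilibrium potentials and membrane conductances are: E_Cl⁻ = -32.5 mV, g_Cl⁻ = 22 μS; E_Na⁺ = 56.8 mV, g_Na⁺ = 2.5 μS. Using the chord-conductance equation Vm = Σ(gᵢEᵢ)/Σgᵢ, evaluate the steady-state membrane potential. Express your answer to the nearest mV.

Σ gᵢEᵢ = 22·(-32.5) + 2.5·(56.8) = -573.00
Σ gᵢ = 22 + 2.5 = 24.5
Vm = -573.00 / 24.5 = -23.39 mV

-23 mV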